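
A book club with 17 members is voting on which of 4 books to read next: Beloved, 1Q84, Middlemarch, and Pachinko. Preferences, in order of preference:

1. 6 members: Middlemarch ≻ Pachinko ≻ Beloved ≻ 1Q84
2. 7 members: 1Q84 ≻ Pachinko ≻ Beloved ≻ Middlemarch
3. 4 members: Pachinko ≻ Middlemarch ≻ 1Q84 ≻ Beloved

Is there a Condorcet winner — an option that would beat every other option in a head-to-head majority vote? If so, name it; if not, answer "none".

Pachinko

Pachinko vs Beloved: 17–0 for Pachinko.
Pachinko vs 1Q84: 10–7 for Pachinko.
Pachinko vs Middlemarch: 11–6 for Pachinko.
Pachinko beats every other option head-to-head.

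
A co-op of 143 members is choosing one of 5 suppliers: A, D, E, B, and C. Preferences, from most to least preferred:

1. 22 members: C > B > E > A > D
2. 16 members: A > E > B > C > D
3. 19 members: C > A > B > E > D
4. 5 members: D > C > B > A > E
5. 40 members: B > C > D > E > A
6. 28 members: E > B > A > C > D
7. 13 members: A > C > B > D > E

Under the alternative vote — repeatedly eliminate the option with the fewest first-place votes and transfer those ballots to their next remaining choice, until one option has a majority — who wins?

Round 1: A 29, D 5, E 28, B 40, C 41. Eliminate D.
Round 2: A 29, E 28, B 40, C 46. Eliminate E.
Round 3: A 29, B 68, C 46. Eliminate A.
Round 4: B 84, C 59. B has a majority.

B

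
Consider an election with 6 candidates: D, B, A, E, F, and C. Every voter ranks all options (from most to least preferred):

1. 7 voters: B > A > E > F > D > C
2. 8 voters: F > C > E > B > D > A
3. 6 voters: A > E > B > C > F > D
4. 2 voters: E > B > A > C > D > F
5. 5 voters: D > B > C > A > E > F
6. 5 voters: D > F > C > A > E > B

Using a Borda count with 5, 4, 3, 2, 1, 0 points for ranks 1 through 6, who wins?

D: 7·1 + 8·1 + 6·0 + 2·1 + 5·5 + 5·5 = 67
B: 7·5 + 8·2 + 6·3 + 2·4 + 5·4 + 5·0 = 97
A: 7·4 + 8·0 + 6·5 + 2·3 + 5·2 + 5·2 = 84
E: 7·3 + 8·3 + 6·4 + 2·5 + 5·1 + 5·1 = 89
F: 7·2 + 8·5 + 6·1 + 2·0 + 5·0 + 5·4 = 80
C: 7·0 + 8·4 + 6·2 + 2·2 + 5·3 + 5·3 = 78
B has the highest Borda score (97).

B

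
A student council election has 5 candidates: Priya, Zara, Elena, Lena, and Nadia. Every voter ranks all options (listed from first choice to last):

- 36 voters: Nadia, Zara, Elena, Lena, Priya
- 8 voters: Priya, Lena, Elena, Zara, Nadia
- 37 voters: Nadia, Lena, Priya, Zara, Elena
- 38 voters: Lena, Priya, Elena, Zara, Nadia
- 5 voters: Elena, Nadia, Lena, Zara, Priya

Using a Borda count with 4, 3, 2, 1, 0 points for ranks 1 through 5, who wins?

Priya: 36·0 + 8·4 + 37·2 + 38·3 + 5·0 = 220
Zara: 36·3 + 8·1 + 37·1 + 38·1 + 5·1 = 196
Elena: 36·2 + 8·2 + 37·0 + 38·2 + 5·4 = 184
Lena: 36·1 + 8·3 + 37·3 + 38·4 + 5·2 = 333
Nadia: 36·4 + 8·0 + 37·4 + 38·0 + 5·3 = 307
Lena has the highest Borda score (333).

Lena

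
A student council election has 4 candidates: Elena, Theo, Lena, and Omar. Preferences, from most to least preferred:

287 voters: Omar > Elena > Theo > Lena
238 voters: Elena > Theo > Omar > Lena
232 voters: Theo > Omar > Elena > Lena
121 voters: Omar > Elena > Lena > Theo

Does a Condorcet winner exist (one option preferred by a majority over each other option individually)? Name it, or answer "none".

Checking pairwise contests:
Omar beats Elena 640–238.
Elena beats Theo 646–232.
Elena beats Lena 878–0.
Theo beats Omar 470–408.
Every option loses at least one head-to-head, so there is no Condorcet winner.

none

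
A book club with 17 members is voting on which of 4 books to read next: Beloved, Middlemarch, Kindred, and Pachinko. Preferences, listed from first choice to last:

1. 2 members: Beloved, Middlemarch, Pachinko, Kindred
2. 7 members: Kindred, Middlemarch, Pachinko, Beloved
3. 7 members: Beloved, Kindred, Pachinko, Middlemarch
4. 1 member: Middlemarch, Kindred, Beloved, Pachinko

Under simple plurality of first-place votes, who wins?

First-place votes: Beloved 9, Middlemarch 1, Kindred 7, Pachinko 0.
Beloved has the most first-place votes.

Beloved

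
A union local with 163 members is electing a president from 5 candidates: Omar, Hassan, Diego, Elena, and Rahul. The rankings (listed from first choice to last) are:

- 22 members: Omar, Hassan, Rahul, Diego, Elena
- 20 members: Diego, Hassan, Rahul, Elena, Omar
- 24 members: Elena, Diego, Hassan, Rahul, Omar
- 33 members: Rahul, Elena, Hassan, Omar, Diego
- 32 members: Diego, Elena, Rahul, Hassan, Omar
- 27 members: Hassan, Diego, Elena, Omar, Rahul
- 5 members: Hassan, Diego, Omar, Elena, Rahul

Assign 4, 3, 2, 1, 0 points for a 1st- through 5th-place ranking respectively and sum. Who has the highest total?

Omar: 22·4 + 20·0 + 24·0 + 33·1 + 32·0 + 27·1 + 5·2 = 158
Hassan: 22·3 + 20·3 + 24·2 + 33·2 + 32·1 + 27·4 + 5·4 = 400
Diego: 22·1 + 20·4 + 24·3 + 33·0 + 32·4 + 27·3 + 5·3 = 398
Elena: 22·0 + 20·1 + 24·4 + 33·3 + 32·3 + 27·2 + 5·1 = 370
Rahul: 22·2 + 20·2 + 24·1 + 33·4 + 32·2 + 27·0 + 5·0 = 304
Hassan has the highest Borda score (400).

Hassan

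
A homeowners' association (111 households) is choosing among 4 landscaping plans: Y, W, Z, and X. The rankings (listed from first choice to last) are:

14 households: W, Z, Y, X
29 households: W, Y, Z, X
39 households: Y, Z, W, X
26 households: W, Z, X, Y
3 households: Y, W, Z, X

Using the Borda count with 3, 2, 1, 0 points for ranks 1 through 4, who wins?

W

Y: 14·1 + 29·2 + 39·3 + 26·0 + 3·3 = 198
W: 14·3 + 29·3 + 39·1 + 26·3 + 3·2 = 252
Z: 14·2 + 29·1 + 39·2 + 26·2 + 3·1 = 190
X: 14·0 + 29·0 + 39·0 + 26·1 + 3·0 = 26
W has the highest Borda score (252).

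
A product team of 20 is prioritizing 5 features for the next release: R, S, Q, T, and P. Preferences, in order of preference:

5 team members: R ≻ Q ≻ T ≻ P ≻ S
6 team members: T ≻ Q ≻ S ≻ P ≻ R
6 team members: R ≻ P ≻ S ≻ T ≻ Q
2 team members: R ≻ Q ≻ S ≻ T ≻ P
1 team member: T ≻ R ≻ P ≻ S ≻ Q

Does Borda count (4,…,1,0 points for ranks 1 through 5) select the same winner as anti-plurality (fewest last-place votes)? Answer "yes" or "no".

no

Borda — scores: R 55, S 29, Q 39, T 46, P 31. Winner: R.
Anti-plurality — last-place votes: R 6, S 5, Q 7, T 0, P 2. Winner: T.
The two methods disagree.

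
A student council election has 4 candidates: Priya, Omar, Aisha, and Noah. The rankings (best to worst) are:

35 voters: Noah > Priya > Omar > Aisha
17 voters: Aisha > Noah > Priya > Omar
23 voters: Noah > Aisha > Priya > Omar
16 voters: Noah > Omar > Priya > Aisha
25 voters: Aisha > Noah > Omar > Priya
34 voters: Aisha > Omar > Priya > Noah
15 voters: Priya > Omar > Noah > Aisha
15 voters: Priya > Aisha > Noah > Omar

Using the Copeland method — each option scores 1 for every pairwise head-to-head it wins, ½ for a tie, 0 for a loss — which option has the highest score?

Aisha

Priya: beats Omar; loses to Aisha and Noah → score 1.
Omar: loses to Priya, Aisha, and Noah → score 0.
Aisha: beats Priya, Omar, and Noah → score 3.
Noah: beats Priya and Omar; loses to Aisha → score 2.
Aisha has the best pairwise record.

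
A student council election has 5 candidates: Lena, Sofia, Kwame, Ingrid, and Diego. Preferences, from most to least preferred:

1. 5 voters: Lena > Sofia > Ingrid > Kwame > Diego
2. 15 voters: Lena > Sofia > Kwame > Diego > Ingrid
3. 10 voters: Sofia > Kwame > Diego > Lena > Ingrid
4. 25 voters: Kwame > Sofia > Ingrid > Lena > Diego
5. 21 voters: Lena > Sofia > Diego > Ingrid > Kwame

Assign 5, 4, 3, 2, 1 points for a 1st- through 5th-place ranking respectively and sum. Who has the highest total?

Lena: 5·5 + 15·5 + 10·2 + 25·2 + 21·5 = 275
Sofia: 5·4 + 15·4 + 10·5 + 25·4 + 21·4 = 314
Kwame: 5·2 + 15·3 + 10·4 + 25·5 + 21·1 = 241
Ingrid: 5·3 + 15·1 + 10·1 + 25·3 + 21·2 = 157
Diego: 5·1 + 15·2 + 10·3 + 25·1 + 21·3 = 153
Sofia has the highest Borda score (314).

Sofia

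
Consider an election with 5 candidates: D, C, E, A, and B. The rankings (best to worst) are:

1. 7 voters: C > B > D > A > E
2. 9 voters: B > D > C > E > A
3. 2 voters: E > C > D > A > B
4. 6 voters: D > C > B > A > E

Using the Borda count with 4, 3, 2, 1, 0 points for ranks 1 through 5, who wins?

D: 7·2 + 9·3 + 2·2 + 6·4 = 69
C: 7·4 + 9·2 + 2·3 + 6·3 = 70
E: 7·0 + 9·1 + 2·4 + 6·0 = 17
A: 7·1 + 9·0 + 2·1 + 6·1 = 15
B: 7·3 + 9·4 + 2·0 + 6·2 = 69
C has the highest Borda score (70).

C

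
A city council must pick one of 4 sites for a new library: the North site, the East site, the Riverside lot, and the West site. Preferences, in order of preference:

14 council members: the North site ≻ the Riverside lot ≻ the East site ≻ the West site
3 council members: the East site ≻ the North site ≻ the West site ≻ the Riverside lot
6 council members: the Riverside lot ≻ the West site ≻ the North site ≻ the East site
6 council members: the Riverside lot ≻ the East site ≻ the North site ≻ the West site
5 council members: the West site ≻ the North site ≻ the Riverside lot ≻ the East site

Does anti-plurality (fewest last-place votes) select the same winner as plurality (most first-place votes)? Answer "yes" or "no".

Anti-plurality — last-place votes: the North site 0, the East site 11, the Riverside lot 3, the West site 20. Winner: the North site.
Plurality — first-place votes: the North site 14, the East site 3, the Riverside lot 12, the West site 5. Winner: the North site.
The two methods agree.

yes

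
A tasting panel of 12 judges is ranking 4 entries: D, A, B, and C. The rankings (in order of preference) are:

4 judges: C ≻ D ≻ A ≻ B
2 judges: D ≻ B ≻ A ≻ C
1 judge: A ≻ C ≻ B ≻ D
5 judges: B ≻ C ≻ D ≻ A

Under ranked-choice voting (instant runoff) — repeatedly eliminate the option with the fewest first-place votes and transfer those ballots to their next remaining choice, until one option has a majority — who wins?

Round 1: D 2, A 1, B 5, C 4. Eliminate A.
Round 2: D 2, B 5, C 5. Eliminate D.
Round 3: B 7, C 5. B has a majority.

B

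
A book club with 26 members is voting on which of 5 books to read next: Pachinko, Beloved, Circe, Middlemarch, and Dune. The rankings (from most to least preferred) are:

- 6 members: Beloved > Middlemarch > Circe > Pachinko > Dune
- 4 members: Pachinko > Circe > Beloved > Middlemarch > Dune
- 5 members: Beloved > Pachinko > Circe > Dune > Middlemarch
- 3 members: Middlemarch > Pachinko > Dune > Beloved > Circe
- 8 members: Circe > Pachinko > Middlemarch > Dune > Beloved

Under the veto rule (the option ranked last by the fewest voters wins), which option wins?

Last-place votes: Pachinko 0, Beloved 8, Circe 3, Middlemarch 5, Dune 10.
Pachinko is ranked last by the fewest voters, so Pachinko wins.

Pachinko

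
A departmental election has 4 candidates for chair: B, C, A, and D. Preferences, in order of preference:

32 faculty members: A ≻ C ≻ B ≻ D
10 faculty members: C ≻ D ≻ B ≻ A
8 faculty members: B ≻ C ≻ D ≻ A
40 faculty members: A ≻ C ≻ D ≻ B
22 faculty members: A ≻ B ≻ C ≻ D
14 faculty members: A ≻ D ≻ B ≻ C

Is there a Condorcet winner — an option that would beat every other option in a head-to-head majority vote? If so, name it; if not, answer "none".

A

A vs B: 108–18 for A.
A vs C: 108–18 for A.
A vs D: 108–18 for A.
A beats every other option head-to-head.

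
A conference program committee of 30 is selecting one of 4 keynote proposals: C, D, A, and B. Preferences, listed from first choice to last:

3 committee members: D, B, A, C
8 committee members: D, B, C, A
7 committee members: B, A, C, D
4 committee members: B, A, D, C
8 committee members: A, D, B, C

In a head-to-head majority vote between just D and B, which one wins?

D

Voters preferring D to B: 19; preferring B to D: 11.
D wins the head-to-head.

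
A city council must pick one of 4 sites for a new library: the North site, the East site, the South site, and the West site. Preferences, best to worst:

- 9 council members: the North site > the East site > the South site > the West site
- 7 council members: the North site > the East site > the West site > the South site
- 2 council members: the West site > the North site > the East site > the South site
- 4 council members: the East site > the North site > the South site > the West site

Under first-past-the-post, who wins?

First-place votes: the North site 16, the East site 4, the South site 0, the West site 2.
the North site has the most first-place votes.

the North site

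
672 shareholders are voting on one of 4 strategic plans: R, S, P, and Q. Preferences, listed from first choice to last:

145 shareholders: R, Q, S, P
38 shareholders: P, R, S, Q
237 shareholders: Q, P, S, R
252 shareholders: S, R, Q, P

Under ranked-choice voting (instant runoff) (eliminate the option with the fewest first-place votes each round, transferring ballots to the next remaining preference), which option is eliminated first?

P

Round 1: R 145, S 252, P 38, Q 237. Eliminate P.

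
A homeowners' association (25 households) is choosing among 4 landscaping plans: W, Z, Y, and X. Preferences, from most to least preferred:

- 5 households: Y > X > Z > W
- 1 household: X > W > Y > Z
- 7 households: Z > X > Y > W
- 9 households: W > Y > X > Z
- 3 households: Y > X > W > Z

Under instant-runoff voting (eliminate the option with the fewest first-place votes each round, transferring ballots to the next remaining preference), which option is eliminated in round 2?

Z

Round 1: W 9, Z 7, Y 8, X 1. Eliminate X.
Round 2: W 10, Z 7, Y 8. Eliminate Z.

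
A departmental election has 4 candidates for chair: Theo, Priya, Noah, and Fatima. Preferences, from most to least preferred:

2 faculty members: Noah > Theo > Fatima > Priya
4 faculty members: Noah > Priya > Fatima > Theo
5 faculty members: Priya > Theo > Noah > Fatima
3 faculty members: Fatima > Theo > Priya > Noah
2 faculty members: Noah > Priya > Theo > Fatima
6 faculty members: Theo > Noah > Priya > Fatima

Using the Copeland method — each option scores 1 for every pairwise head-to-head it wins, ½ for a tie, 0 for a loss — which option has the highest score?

Theo: beats Noah and Fatima; ties Priya → score 2.5.
Priya: beats Fatima; ties Theo; loses to Noah → score 1.5.
Noah: beats Priya and Fatima; loses to Theo → score 2.
Fatima: loses to Theo, Priya, and Noah → score 0.
Theo has the best pairwise record.

Theo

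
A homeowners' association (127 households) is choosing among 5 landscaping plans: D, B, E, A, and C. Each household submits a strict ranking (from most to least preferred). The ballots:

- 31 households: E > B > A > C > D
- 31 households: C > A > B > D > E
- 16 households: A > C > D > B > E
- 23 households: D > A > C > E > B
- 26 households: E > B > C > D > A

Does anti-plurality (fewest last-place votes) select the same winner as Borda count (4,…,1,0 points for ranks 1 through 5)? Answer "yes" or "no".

yes

Anti-plurality — last-place votes: D 31, B 23, E 47, A 26, C 0. Winner: C.
Borda — scores: D 181, B 249, E 251, A 288, C 301. Winner: C.
The two methods agree.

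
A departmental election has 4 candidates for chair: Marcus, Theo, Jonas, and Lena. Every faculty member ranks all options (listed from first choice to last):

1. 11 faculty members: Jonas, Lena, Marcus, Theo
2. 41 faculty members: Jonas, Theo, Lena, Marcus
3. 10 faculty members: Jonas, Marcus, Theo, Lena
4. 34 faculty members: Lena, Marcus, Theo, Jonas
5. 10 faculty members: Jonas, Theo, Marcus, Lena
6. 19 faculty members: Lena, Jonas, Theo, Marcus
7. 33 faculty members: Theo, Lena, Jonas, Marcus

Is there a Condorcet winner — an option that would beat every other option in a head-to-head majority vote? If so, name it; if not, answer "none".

Checking pairwise contests:
Theo beats Marcus 103–55.
Jonas beats Theo 91–67.
Lena beats Jonas 86–72.
Theo beats Lena 94–64.
Every option loses at least one head-to-head, so there is no Condorcet winner.

none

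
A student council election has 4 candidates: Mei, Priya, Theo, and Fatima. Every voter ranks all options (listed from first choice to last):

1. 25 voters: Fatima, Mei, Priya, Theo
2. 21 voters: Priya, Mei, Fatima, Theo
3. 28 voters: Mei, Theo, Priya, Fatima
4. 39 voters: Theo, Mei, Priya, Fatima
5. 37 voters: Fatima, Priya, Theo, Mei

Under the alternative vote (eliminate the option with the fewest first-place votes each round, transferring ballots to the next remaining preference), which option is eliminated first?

Round 1: Mei 28, Priya 21, Theo 39, Fatima 62. Eliminate Priya.

Priya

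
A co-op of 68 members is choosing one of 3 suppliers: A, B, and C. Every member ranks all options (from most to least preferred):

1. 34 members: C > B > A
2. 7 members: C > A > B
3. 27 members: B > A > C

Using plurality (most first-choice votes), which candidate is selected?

First-place votes: A 0, B 27, C 41.
C has the most first-place votes.

C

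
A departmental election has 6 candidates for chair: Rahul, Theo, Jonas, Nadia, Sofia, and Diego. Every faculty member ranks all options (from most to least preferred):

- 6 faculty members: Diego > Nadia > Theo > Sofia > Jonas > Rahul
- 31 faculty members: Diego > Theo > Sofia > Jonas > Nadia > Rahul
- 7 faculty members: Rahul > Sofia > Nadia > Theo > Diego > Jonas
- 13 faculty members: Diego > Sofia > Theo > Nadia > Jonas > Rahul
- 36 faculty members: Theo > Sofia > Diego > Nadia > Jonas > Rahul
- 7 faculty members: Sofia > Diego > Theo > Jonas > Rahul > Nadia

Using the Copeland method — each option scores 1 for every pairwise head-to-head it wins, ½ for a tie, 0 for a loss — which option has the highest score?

Rahul: loses to Theo, Jonas, Nadia, Sofia, and Diego → score 0.
Theo: beats Rahul, Jonas, Nadia, and Sofia; loses to Diego → score 4.
Jonas: beats Rahul; loses to Theo, Nadia, Sofia, and Diego → score 1.
Nadia: beats Rahul and Jonas; loses to Theo, Sofia, and Diego → score 2.
Sofia: beats Rahul, Jonas, and Nadia; ties Diego; loses to Theo → score 3.5.
Diego: beats Rahul, Theo, Jonas, and Nadia; ties Sofia → score 4.5.
Diego has the best pairwise record.

Diego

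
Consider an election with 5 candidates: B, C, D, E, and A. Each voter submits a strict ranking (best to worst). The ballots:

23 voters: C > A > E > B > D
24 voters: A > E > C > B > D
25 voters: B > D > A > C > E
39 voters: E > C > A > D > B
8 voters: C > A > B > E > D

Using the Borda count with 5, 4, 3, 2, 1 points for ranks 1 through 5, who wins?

A

B: 23·2 + 24·2 + 25·5 + 39·1 + 8·3 = 282
C: 23·5 + 24·3 + 25·2 + 39·4 + 8·5 = 433
D: 23·1 + 24·1 + 25·4 + 39·2 + 8·1 = 233
E: 23·3 + 24·4 + 25·1 + 39·5 + 8·2 = 401
A: 23·4 + 24·5 + 25·3 + 39·3 + 8·4 = 436
A has the highest Borda score (436).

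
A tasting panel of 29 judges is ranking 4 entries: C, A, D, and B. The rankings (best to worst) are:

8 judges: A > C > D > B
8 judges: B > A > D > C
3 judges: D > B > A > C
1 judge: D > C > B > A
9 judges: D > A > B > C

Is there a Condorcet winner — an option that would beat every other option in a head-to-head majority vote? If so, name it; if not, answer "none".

A

A vs C: 28–1 for A.
A vs D: 16–13 for A.
A vs B: 17–12 for A.
A beats every other option head-to-head.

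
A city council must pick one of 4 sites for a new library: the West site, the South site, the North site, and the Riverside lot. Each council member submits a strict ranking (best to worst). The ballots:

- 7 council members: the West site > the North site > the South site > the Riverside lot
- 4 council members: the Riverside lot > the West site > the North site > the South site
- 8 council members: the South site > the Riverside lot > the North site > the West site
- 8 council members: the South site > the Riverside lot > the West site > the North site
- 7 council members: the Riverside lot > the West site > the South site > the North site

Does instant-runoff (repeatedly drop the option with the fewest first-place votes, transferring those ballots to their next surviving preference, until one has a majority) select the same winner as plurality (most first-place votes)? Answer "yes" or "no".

Instant-runoff — R1 the West site 7, the South site 16, the North site 0, the Riverside lot 11 (the North site out); R2 the West site 7, the South site 16, the Riverside lot 11 (the West site out); R3 the South site 23, the Riverside lot 11 (the South site winner). Winner: the South site.
Plurality — first-place votes: the West site 7, the South site 16, the North site 0, the Riverside lot 11. Winner: the South site.
The two methods agree.

yes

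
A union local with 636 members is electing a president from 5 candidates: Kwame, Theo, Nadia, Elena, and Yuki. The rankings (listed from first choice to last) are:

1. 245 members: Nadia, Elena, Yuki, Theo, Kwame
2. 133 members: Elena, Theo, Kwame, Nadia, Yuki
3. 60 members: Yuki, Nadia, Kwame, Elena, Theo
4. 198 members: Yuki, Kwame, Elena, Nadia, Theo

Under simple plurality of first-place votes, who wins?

First-place votes: Kwame 0, Theo 0, Nadia 245, Elena 133, Yuki 258.
Yuki has the most first-place votes.

Yuki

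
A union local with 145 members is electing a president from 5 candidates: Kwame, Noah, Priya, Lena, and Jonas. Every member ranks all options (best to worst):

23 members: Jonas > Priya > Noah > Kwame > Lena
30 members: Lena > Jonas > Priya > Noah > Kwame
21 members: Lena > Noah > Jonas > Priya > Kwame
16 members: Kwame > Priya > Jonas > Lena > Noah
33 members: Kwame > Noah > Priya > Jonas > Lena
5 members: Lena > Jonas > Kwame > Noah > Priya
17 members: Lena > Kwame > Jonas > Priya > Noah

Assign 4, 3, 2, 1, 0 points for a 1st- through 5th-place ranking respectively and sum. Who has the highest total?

Kwame: 23·1 + 30·0 + 21·0 + 16·4 + 33·4 + 5·2 + 17·3 = 280
Noah: 23·2 + 30·1 + 21·3 + 16·0 + 33·3 + 5·1 + 17·0 = 243
Priya: 23·3 + 30·2 + 21·1 + 16·3 + 33·2 + 5·0 + 17·1 = 281
Lena: 23·0 + 30·4 + 21·4 + 16·1 + 33·0 + 5·4 + 17·4 = 308
Jonas: 23·4 + 30·3 + 21·2 + 16·2 + 33·1 + 5·3 + 17·2 = 338
Jonas has the highest Borda score (338).

Jonas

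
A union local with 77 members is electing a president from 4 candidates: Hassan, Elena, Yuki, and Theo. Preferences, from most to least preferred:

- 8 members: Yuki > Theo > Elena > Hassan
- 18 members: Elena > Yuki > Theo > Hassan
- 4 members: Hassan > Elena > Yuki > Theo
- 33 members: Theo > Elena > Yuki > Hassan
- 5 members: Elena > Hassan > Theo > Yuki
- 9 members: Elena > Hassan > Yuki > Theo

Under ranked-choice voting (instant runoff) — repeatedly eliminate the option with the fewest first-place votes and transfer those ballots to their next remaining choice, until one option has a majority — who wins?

Theo

Round 1: Hassan 4, Elena 32, Yuki 8, Theo 33. Eliminate Hassan.
Round 2: Elena 36, Yuki 8, Theo 33. Eliminate Yuki.
Round 3: Elena 36, Theo 41. Theo has a majority.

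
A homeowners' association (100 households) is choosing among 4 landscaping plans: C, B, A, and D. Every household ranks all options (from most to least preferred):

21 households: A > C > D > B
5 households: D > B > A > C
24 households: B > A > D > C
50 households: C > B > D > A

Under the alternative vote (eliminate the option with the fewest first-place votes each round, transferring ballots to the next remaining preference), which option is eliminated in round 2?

Round 1: C 50, B 24, A 21, D 5. Eliminate D.
Round 2: C 50, B 29, A 21. Eliminate A.

A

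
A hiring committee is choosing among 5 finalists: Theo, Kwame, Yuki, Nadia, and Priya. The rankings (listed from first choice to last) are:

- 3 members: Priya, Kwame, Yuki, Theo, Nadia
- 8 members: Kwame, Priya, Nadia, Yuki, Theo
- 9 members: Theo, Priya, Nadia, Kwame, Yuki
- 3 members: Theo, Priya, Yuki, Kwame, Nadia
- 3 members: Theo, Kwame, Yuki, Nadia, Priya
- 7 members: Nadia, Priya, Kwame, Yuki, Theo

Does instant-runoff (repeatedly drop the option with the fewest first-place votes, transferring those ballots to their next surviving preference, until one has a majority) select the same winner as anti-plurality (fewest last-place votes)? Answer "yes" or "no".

yes

Instant-runoff — R1 Theo 15, Kwame 8, Yuki 0, Nadia 7, Priya 3 (Yuki out); R2 Theo 15, Kwame 8, Nadia 7, Priya 3 (Priya out); R3 Theo 15, Kwame 11, Nadia 7 (Nadia out); R4 Theo 15, Kwame 18 (Kwame winner). Winner: Kwame.
Anti-plurality — last-place votes: Theo 15, Kwame 0, Yuki 9, Nadia 6, Priya 3. Winner: Kwame.
The two methods agree.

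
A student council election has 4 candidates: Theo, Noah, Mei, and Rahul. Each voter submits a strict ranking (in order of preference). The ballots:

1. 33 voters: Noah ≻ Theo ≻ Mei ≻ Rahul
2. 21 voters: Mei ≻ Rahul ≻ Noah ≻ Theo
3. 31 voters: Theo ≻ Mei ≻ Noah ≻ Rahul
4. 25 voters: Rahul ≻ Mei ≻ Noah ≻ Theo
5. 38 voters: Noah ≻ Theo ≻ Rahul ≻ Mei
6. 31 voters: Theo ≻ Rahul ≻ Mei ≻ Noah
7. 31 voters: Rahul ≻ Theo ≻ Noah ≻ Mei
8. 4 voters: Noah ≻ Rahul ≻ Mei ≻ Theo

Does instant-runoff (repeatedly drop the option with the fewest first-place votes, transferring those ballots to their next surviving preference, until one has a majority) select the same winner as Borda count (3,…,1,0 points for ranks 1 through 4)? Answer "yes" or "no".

Instant-runoff — R1 Theo 62, Noah 75, Mei 21, Rahul 56 (Mei out); R2 Theo 62, Noah 75, Rahul 77 (Theo out); R3 Noah 106, Rahul 108 (Rahul winner). Winner: Rahul.
Borda — scores: Theo 390, Noah 333, Mei 243, Rahul 318. Winner: Theo.
The two methods disagree.

no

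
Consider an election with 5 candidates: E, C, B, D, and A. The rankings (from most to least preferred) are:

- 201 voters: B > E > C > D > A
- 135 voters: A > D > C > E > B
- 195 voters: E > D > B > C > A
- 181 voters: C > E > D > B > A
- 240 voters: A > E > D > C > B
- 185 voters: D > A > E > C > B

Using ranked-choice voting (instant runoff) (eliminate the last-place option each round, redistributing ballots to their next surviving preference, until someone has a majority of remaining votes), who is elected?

Round 1: E 195, C 181, B 201, D 185, A 375. Eliminate C.
Round 2: E 376, B 201, D 185, A 375. Eliminate D.
Round 3: E 376, B 201, A 560. Eliminate B.
Round 4: E 577, A 560. E has a majority.

E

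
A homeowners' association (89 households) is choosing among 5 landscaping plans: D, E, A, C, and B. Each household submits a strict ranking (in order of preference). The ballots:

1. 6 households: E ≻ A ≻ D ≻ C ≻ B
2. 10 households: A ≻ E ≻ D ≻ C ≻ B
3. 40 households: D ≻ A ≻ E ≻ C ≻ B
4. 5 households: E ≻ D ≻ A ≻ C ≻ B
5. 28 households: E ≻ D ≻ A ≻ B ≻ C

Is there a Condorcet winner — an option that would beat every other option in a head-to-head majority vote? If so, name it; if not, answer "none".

Checking pairwise contests:
E beats D 49–40.
A beats E 50–39.
D beats A 73–16.
D beats C 89–0.
D beats B 89–0.
Every option loses at least one head-to-head, so there is no Condorcet winner.

none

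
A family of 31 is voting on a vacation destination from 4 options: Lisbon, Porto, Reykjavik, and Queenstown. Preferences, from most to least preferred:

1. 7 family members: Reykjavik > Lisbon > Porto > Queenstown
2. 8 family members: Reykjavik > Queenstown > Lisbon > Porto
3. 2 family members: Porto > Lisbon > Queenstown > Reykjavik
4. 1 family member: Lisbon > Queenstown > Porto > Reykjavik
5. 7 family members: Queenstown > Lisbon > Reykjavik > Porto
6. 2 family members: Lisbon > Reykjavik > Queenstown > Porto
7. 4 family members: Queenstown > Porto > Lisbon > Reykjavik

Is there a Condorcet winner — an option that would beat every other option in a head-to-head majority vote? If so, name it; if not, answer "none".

none

Checking pairwise contests:
Queenstown beats Lisbon 19–12.
Lisbon beats Porto 25–6.
Lisbon beats Reykjavik 16–15.
Reykjavik beats Queenstown 17–14.
Every option loses at least one head-to-head, so there is no Condorcet winner.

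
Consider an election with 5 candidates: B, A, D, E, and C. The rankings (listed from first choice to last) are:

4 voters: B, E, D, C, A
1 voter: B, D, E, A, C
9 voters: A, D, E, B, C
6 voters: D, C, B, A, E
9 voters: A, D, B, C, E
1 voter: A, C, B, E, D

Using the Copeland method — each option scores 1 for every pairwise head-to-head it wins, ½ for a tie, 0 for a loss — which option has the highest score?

B: beats E and C; loses to A and D → score 2.
A: beats B, D, E, and C → score 4.
D: beats B, E, and C; loses to A → score 3.
E: loses to B, A, D, and C → score 0.
C: beats E; loses to B, A, and D → score 1.
A has the best pairwise record.

A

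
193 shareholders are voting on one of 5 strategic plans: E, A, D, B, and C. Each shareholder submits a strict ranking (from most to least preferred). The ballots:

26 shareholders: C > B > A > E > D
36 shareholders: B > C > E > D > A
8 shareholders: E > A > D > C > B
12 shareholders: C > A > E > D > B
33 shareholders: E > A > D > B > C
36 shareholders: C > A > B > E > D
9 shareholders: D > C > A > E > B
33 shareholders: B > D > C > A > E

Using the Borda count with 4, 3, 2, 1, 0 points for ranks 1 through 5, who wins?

C

E: 26·1 + 36·2 + 8·4 + 12·2 + 33·4 + 36·1 + 9·1 + 33·0 = 331
A: 26·2 + 36·0 + 8·3 + 12·3 + 33·3 + 36·3 + 9·2 + 33·1 = 370
D: 26·0 + 36·1 + 8·2 + 12·1 + 33·2 + 36·0 + 9·4 + 33·3 = 265
B: 26·3 + 36·4 + 8·0 + 12·0 + 33·1 + 36·2 + 9·0 + 33·4 = 459
C: 26·4 + 36·3 + 8·1 + 12·4 + 33·0 + 36·4 + 9·3 + 33·2 = 505
C has the highest Borda score (505).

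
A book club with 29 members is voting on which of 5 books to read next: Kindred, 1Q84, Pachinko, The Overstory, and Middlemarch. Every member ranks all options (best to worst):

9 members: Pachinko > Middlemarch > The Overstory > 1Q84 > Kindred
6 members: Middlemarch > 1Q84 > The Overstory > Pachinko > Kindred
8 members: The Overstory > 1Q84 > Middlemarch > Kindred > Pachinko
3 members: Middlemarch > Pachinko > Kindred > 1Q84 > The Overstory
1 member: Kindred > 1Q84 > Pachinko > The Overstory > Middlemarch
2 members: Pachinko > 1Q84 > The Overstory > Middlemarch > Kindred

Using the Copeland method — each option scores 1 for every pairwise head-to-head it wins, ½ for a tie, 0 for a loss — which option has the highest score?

Middlemarch

Kindred: loses to 1Q84, Pachinko, The Overstory, and Middlemarch → score 0.
1Q84: beats Kindred and Pachinko; loses to The Overstory and Middlemarch → score 2.
Pachinko: beats Kindred and The Overstory; loses to 1Q84 and Middlemarch → score 2.
The Overstory: beats Kindred and 1Q84; loses to Pachinko and Middlemarch → score 2.
Middlemarch: beats Kindred, 1Q84, Pachinko, and The Overstory → score 4.
Middlemarch has the best pairwise record.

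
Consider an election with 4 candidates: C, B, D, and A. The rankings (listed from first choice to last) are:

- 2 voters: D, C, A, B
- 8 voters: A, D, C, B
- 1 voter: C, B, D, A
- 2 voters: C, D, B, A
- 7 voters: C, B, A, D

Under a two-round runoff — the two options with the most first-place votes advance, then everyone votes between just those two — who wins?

C

Round 1 first-place votes: C 10, B 0, D 2, A 8.
C and A advance.
Runoff: C is preferred to A by 12 voters; A by 8.
C wins the runoff.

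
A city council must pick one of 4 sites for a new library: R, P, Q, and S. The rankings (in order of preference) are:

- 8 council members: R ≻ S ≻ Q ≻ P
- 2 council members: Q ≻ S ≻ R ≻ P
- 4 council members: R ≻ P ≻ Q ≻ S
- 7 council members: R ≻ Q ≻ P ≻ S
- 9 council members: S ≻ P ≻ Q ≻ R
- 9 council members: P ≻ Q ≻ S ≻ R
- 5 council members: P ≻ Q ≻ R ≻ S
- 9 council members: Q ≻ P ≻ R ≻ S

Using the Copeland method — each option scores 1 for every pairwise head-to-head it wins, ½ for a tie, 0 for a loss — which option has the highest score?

P

R: beats S; loses to P and Q → score 1.
P: beats R, Q, and S → score 3.
Q: beats R and S; loses to P → score 2.
S: loses to R, P, and Q → score 0.
P has the best pairwise record.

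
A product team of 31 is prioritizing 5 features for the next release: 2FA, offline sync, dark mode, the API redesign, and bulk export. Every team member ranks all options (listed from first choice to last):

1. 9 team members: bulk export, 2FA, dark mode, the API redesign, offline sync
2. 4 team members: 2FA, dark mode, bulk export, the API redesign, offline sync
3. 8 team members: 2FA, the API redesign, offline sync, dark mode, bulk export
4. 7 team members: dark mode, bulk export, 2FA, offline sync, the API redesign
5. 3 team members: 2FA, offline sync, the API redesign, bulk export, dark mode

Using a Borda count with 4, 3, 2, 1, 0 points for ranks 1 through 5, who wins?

2FA: 9·3 + 4·4 + 8·4 + 7·2 + 3·4 = 101
offline sync: 9·0 + 4·0 + 8·2 + 7·1 + 3·3 = 32
dark mode: 9·2 + 4·3 + 8·1 + 7·4 + 3·0 = 66
the API redesign: 9·1 + 4·1 + 8·3 + 7·0 + 3·2 = 43
bulk export: 9·4 + 4·2 + 8·0 + 7·3 + 3·1 = 68
2FA has the highest Borda score (101).

2FA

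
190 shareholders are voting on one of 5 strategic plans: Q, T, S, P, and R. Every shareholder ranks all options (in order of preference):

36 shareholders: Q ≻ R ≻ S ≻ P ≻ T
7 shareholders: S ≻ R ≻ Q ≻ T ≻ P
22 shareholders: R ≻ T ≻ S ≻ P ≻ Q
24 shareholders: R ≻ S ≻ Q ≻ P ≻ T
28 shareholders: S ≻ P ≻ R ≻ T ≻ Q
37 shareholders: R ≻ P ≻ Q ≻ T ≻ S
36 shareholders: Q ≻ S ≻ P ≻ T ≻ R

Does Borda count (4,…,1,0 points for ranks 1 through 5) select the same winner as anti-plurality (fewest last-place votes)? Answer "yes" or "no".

Borda — scores: Q 424, T 174, S 436, P 349, R 517. Winner: R.
Anti-plurality — last-place votes: Q 50, T 60, S 37, P 7, R 36. Winner: P.
The two methods disagree.

no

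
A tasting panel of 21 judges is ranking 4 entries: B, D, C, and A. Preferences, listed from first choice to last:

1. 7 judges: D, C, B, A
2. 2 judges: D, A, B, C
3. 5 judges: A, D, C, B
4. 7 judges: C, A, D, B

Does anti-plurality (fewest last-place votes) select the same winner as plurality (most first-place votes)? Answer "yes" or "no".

yes

Anti-plurality — last-place votes: B 12, D 0, C 2, A 7. Winner: D.
Plurality — first-place votes: B 0, D 9, C 7, A 5. Winner: D.
The two methods agree.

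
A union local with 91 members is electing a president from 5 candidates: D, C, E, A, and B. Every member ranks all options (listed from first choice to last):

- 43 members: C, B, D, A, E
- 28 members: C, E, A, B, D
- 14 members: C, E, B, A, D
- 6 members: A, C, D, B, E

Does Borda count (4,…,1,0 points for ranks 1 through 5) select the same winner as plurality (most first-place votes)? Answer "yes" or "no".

yes

Borda — scores: D 98, C 358, E 126, A 137, B 191. Winner: C.
Plurality — first-place votes: D 0, C 85, E 0, A 6, B 0. Winner: C.
The two methods agree.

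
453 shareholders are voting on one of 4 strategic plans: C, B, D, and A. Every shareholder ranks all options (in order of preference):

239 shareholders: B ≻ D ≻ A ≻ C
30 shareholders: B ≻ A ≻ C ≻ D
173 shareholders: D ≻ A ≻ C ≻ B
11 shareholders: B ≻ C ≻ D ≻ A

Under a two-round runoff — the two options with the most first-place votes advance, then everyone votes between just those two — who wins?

B

Round 1 first-place votes: C 0, B 280, D 173, A 0.
B and D advance.
Runoff: B is preferred to D by 280 voters; D by 173.
B wins the runoff.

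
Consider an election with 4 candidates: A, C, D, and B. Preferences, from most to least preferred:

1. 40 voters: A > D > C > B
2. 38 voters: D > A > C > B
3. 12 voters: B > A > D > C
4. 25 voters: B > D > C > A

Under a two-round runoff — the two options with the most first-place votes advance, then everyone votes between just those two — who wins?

Round 1 first-place votes: A 40, C 0, D 38, B 37.
A and D advance.
Runoff: A is preferred to D by 52 voters; D by 63.
D wins the runoff.

D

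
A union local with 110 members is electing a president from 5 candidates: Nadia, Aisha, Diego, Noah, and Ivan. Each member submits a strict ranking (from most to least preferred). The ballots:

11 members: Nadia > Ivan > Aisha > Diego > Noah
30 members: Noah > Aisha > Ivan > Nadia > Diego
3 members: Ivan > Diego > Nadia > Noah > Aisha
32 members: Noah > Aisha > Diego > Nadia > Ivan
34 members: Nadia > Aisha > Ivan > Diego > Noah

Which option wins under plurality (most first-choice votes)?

First-place votes: Nadia 45, Aisha 0, Diego 0, Noah 62, Ivan 3.
Noah has the most first-place votes.

Noah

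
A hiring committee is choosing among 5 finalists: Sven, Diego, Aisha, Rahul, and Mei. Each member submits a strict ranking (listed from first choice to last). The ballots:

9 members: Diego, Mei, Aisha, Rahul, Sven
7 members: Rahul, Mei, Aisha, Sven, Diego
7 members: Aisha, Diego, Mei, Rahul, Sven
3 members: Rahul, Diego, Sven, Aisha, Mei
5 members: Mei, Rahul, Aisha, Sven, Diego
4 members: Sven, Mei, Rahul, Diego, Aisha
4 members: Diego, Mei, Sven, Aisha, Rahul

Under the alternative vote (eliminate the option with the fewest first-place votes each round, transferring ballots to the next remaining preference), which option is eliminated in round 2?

Aisha

Round 1: Sven 4, Diego 13, Aisha 7, Rahul 10, Mei 5. Eliminate Sven.
Round 2: Diego 13, Aisha 7, Rahul 10, Mei 9. Eliminate Aisha.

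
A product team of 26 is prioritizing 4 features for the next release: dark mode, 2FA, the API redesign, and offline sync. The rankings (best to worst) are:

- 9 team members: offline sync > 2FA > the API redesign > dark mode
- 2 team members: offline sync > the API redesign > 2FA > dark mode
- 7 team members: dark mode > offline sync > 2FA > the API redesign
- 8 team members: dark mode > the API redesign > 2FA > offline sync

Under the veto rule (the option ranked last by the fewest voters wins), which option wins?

Last-place votes: dark mode 11, 2FA 0, the API redesign 7, offline sync 8.
2FA is ranked last by the fewest voters, so 2FA wins.

2FA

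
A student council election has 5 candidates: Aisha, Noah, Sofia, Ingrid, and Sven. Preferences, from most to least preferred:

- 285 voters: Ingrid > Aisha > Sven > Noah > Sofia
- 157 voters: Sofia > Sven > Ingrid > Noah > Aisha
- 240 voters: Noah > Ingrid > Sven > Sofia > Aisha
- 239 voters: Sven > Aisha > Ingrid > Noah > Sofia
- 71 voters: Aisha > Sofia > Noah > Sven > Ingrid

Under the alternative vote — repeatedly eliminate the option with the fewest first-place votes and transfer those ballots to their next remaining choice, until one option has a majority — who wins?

Sven

Round 1: Aisha 71, Noah 240, Sofia 157, Ingrid 285, Sven 239. Eliminate Aisha.
Round 2: Noah 240, Sofia 228, Ingrid 285, Sven 239. Eliminate Sofia.
Round 3: Noah 311, Ingrid 285, Sven 396. Eliminate Ingrid.
Round 4: Noah 311, Sven 681. Sven has a majority.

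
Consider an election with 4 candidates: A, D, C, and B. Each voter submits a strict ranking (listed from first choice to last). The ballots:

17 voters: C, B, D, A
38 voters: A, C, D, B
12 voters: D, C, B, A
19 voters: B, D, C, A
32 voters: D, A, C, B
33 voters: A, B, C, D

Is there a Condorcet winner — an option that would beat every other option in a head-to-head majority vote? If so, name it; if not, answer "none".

Checking pairwise contests:
D beats A 80–71.
C beats D 88–63.
A beats C 103–48.
A beats B 103–48.
Every option loses at least one head-to-head, so there is no Condorcet winner.

none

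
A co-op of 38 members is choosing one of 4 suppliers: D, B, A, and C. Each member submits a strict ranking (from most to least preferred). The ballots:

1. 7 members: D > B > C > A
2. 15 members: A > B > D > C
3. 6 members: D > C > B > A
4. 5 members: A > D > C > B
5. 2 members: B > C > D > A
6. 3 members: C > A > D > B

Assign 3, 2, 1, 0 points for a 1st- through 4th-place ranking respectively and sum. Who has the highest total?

D: 7·3 + 15·1 + 6·3 + 5·2 + 2·1 + 3·1 = 69
B: 7·2 + 15·2 + 6·1 + 5·0 + 2·3 + 3·0 = 56
A: 7·0 + 15·3 + 6·0 + 5·3 + 2·0 + 3·2 = 66
C: 7·1 + 15·0 + 6·2 + 5·1 + 2·2 + 3·3 = 37
D has the highest Borda score (69).

D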